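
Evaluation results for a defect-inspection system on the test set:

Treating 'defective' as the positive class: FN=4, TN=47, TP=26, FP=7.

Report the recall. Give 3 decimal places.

Recall = TP/(TP+FN) = 26/(26+4) = 26/30 = 0.867

0.867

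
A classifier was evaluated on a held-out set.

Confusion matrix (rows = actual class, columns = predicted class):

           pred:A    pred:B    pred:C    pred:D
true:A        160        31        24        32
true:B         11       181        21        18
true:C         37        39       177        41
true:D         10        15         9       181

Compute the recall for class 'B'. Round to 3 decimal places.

0.784

recall = TP/(TP+FN).
B: TP=181, FN=11+21+18=50 → 181/231 = 0.7835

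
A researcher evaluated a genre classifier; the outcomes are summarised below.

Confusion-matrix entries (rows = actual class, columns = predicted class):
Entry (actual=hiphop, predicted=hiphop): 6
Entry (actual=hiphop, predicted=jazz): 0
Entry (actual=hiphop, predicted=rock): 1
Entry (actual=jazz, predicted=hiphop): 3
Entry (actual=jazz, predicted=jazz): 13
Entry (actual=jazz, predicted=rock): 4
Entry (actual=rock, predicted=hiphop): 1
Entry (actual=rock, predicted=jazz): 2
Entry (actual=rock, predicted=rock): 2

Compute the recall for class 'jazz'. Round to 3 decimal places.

0.650

One-vs-rest for 'jazz': TP = diagonal; FP = other classes predicted 'jazz'; FN = 'jazz' predicted as other.
recall = TP/(TP+FN).
jazz: TP=13, FN=3+4=7 → 13/20 = 0.6500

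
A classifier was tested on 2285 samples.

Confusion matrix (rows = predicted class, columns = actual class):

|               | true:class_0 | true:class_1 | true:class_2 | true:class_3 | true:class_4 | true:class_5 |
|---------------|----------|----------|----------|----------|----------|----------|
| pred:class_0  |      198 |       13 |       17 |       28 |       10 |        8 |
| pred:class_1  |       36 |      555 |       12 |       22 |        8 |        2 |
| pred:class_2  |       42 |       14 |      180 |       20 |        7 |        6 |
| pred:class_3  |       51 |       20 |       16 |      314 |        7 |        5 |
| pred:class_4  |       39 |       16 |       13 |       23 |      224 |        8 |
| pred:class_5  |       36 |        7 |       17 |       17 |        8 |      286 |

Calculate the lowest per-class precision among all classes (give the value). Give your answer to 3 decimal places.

0.669

Per-class precision (TP/(TP+FP)):
  class_0: TP=198, FP=13+17+28+10+8=76 → 198/274 = 0.7226
  class_1: TP=555, FP=36+12+22+8+2=80 → 555/635 = 0.8740
  class_2: TP=180, FP=42+14+20+7+6=89 → 180/269 = 0.6691
  class_3: TP=314, FP=51+20+16+7+5=99 → 314/413 = 0.7603
  class_4: TP=224, FP=39+16+13+23+8=99 → 224/323 = 0.6935
  class_5: TP=286, FP=36+7+17+17+8=85 → 286/371 = 0.7709
Lowest is class 'class_2' with precision = 0.669.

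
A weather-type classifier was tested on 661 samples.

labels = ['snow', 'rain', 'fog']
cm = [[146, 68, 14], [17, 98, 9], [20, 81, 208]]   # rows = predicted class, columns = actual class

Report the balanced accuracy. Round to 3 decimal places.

0.698

Balanced accuracy = mean of per-class recall.
  snow: recall = 146/183 = 0.7978
  rain: recall = 98/247 = 0.3968
  fog: recall = 208/231 = 0.9004
Mean = (0.7978 + 0.3968 + 0.9004) / 3 = 0.698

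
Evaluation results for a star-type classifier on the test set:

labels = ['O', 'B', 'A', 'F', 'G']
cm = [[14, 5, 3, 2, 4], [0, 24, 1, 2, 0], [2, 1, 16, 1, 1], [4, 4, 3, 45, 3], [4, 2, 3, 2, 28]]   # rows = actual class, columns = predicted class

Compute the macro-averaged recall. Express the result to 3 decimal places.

Per-class recall (TP/(TP+FN)):
  O: TP=14, FN=5+3+2+4=14 → 14/28 = 0.5000
  B: TP=24, FN=0+1+2+0=3 → 24/27 = 0.8889
  A: TP=16, FN=2+1+1+1=5 → 16/21 = 0.7619
  F: TP=45, FN=4+4+3+3=14 → 45/59 = 0.7627
  G: TP=28, FN=4+2+3+2=11 → 28/39 = 0.7179
Macro-recall = mean = (0.5000 + 0.8889 + 0.7619 + 0.7627 + 0.7179) / 5 = 0.726

0.726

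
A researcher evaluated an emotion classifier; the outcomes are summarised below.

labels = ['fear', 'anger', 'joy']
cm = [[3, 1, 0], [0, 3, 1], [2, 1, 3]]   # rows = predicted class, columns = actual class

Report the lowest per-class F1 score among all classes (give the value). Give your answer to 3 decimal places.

Per-class F1 score (2·TP/(2·TP+FP+FN)):
  fear: TP=3, FP=1+0=1, FN=0+2=2 → 6/9 = 0.6667
  anger: TP=3, FP=0+1=1, FN=1+1=2 → 6/9 = 0.6667
  joy: TP=3, FP=2+1=3, FN=0+1=1 → 6/10 = 0.6000
Lowest is class 'joy' with F1 score = 0.600.

0.600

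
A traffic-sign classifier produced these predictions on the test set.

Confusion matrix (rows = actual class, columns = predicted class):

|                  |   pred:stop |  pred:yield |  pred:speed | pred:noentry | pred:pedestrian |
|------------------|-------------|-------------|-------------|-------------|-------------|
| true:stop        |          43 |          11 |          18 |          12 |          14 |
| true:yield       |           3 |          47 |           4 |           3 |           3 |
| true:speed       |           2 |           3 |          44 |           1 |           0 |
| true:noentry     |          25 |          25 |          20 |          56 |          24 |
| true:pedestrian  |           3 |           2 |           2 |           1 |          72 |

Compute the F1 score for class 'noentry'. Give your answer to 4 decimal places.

F1 score = 2·TP/(2·TP+FP+FN).
noentry: TP=56, FP=12+3+1+1=17, FN=25+25+20+24=94 → 112/223 = 0.50224

0.5022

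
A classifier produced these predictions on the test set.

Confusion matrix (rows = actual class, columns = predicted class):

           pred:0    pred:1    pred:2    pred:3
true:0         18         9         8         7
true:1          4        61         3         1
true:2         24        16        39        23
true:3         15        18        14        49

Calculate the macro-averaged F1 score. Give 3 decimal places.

0.520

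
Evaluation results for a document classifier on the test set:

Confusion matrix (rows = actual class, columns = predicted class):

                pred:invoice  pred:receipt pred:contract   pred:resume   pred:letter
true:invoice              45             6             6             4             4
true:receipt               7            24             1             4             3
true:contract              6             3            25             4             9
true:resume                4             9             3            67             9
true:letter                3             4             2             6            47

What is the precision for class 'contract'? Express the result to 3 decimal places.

precision = TP/(TP+FP).
contract: TP=25, FP=6+1+3+2=12 → 25/37 = 0.6757

0.676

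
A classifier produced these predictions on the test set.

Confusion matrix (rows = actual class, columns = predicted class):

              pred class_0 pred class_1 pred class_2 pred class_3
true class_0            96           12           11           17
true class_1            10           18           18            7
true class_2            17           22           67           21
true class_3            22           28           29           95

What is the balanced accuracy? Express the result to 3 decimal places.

0.530

Balanced accuracy = mean of per-class recall.
  class_0: recall = 96/136 = 0.7059
  class_1: recall = 18/53 = 0.3396
  class_2: recall = 67/127 = 0.5276
  class_3: recall = 95/174 = 0.5460
Mean = (0.7059 + 0.3396 + 0.5276 + 0.5460) / 4 = 0.530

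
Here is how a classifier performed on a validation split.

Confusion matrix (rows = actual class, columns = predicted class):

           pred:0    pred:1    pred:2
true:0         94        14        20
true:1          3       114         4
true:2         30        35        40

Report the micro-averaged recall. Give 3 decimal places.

Micro-averaging pools counts across classes: ΣTP=248, ΣFP=106, ΣFN=106.
Micro-recall = TP/(TP+FN) on pooled counts = 0.701 (equals overall accuracy in single-label multiclass).

0.701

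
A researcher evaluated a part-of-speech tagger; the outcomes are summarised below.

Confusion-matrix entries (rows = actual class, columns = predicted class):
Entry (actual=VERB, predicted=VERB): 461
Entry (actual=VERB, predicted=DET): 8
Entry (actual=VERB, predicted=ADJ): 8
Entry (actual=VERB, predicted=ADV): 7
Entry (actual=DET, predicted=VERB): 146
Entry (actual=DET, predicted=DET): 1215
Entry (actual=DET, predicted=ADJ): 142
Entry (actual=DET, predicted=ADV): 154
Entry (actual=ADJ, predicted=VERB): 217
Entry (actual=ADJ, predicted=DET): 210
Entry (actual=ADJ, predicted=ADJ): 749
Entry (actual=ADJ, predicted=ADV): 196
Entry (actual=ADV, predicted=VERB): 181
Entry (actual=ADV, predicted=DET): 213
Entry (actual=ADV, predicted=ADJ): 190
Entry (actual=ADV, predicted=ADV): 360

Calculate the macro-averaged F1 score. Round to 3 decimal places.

Per-class F1 score (2·TP/(2·TP+FP+FN)):
  VERB: TP=461, FP=146+217+181=544, FN=8+8+7=23 → 922/1489 = 0.6192
  DET: TP=1215, FP=8+210+213=431, FN=146+142+154=442 → 2430/3303 = 0.7357
  ADJ: TP=749, FP=8+142+190=340, FN=217+210+196=623 → 1498/2461 = 0.6087
  ADV: TP=360, FP=7+154+196=357, FN=181+213+190=584 → 720/1661 = 0.4335
Macro-F1 score = mean = (0.6192 + 0.7357 + 0.6087 + 0.4335) / 4 = 0.599

0.599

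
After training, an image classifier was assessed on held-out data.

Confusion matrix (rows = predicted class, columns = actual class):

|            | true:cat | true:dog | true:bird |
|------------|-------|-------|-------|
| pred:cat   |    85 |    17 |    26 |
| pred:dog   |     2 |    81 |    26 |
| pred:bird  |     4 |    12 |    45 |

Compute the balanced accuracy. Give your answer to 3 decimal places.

Balanced accuracy = mean of per-class recall.
  cat: recall = 85/91 = 0.9341
  dog: recall = 81/110 = 0.7364
  bird: recall = 45/97 = 0.4639
Mean = (0.9341 + 0.7364 + 0.4639) / 3 = 0.711

0.711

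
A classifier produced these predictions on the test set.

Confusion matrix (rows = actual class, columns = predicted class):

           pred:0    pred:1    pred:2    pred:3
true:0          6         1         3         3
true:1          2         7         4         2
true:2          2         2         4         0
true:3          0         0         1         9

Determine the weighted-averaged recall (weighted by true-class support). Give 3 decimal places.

Per-class recall (TP/(TP+FN)):
  0: TP=6, FN=1+3+3=7 → 6/13 = 0.4615
  1: TP=7, FN=2+4+2=8 → 7/15 = 0.4667
  2: TP=4, FN=2+2+0=4 → 4/8 = 0.5000
  3: TP=9, FN=0+0+1=1 → 9/10 = 0.9000
Weighted-recall = Σ (supportᵢ/N)·recallᵢ with N=46: (13/46)·0.4615 + (15/46)·0.4667 + (8/46)·0.5000 + (10/46)·0.9000 = 0.565

0.565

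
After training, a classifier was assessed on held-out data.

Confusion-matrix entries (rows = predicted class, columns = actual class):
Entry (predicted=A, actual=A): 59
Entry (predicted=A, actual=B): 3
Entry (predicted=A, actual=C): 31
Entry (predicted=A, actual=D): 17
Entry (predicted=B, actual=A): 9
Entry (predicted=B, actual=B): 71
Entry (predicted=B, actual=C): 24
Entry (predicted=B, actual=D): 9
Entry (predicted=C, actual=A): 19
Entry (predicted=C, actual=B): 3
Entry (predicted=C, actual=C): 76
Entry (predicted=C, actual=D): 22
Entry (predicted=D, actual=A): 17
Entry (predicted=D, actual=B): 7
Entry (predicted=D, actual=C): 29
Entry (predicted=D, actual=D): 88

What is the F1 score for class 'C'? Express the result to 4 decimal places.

F1 score = 2·TP/(2·TP+FP+FN).
C: TP=76, FP=19+3+22=44, FN=31+24+29=84 → 152/280 = 0.54286

0.5429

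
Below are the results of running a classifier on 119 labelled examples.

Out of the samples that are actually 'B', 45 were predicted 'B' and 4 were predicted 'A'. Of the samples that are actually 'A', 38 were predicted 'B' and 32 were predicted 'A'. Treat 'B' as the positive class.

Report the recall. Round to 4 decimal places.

0.9184

Recall = TP/(TP+FN) = 45/(45+4) = 45/49 = 0.9184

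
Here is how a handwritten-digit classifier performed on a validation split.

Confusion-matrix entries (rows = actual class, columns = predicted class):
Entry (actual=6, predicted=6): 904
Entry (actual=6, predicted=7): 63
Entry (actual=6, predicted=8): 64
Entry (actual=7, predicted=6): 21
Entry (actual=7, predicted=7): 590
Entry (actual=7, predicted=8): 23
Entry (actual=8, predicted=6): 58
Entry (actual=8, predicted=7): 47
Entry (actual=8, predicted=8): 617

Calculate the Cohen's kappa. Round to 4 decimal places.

Observed agreement pₒ = trace/N = 2111/2387 = 0.88437
Expected agreement pₑ = Σ (rowᵢ·colᵢ)/N² = (1031·983 + 634·700 + 722·704)/2387² = 0.34497
κ = (pₒ − pₑ)/(1 − pₑ) = (0.88437 − 0.34497)/(1 − 0.34497) = 0.8235

0.8235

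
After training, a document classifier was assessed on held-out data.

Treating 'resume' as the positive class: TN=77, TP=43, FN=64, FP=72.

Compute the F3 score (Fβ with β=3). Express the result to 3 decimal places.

Fβ = (1+β²)·TP / ((1+β²)·TP + β²·FN + FP), with β²=9
= 10·43 / (10·43 + 9·64 + 72) = 0.399

0.399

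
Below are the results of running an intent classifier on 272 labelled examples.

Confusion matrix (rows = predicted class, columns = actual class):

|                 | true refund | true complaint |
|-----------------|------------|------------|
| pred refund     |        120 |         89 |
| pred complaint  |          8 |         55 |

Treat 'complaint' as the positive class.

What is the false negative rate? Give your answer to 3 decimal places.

FNR = FN/(FN+TP) = 89/(89+55) = 0.618

0.618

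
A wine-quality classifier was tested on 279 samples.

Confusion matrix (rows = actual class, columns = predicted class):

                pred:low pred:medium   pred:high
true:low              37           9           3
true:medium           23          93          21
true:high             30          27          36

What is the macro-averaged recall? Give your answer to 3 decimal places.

Per-class recall (TP/(TP+FN)):
  low: TP=37, FN=9+3=12 → 37/49 = 0.7551
  medium: TP=93, FN=23+21=44 → 93/137 = 0.6788
  high: TP=36, FN=30+27=57 → 36/93 = 0.3871
Macro-recall = mean = (0.7551 + 0.6788 + 0.3871) / 3 = 0.607

0.607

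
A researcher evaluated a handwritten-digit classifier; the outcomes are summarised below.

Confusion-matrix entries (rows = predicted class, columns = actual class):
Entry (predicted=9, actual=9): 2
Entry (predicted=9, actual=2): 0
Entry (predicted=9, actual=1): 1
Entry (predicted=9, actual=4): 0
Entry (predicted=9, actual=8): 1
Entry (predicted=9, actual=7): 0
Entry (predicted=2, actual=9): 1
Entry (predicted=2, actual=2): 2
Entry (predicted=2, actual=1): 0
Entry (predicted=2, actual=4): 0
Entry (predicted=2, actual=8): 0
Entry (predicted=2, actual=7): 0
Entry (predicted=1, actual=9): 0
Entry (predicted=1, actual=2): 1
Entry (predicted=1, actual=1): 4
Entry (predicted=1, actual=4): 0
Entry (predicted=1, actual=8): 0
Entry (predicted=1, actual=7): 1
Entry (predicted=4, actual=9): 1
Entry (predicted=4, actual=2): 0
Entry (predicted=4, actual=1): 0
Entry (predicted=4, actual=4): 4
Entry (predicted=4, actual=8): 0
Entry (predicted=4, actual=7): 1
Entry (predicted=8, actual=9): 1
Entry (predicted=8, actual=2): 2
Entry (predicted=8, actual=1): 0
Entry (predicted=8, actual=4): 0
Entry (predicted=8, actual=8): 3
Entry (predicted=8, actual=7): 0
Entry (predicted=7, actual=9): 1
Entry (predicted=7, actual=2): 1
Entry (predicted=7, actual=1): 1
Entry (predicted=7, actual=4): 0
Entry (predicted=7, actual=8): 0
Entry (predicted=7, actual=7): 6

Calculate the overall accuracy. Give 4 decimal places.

Accuracy = trace / total = (2+2+4+4+3+6=21) / 34 = 21/34 = 0.6176

0.6176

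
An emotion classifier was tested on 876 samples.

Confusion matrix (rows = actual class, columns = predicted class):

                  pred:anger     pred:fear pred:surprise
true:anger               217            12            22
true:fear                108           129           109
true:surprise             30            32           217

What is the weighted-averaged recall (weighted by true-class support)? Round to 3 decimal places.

Per-class recall (TP/(TP+FN)):
  anger: TP=217, FN=12+22=34 → 217/251 = 0.8645
  fear: TP=129, FN=108+109=217 → 129/346 = 0.3728
  surprise: TP=217, FN=30+32=62 → 217/279 = 0.7778
Weighted-recall = Σ (supportᵢ/N)·recallᵢ with N=876: (251/876)·0.8645 + (346/876)·0.3728 + (279/876)·0.7778 = 0.643

0.643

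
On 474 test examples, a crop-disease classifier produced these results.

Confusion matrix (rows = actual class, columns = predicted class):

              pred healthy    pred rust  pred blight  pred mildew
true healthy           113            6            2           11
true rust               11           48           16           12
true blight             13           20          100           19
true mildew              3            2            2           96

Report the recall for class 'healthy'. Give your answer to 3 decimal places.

0.856

Treat 'healthy' as positive and all other classes as negative.
recall = TP/(TP+FN).
healthy: TP=113, FN=6+2+11=19 → 113/132 = 0.8561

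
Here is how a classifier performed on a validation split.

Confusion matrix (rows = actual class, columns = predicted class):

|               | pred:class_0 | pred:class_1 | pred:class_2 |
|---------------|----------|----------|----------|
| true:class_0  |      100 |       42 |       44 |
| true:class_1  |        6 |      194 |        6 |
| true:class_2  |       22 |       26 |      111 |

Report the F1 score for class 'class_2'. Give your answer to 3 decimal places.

One-vs-rest for 'class_2': TP = diagonal; FP = other classes predicted 'class_2'; FN = 'class_2' predicted as other.
F1 score = 2·TP/(2·TP+FP+FN).
class_2: TP=111, FP=44+6=50, FN=22+26=48 → 222/320 = 0.6938

0.694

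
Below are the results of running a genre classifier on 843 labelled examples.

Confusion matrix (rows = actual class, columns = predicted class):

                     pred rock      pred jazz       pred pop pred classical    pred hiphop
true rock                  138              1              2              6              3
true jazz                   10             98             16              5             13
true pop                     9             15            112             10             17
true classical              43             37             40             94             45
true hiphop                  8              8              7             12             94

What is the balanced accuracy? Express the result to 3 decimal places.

Balanced accuracy = mean of per-class recall.
  rock: recall = 138/150 = 0.9200
  jazz: recall = 98/142 = 0.6901
  pop: recall = 112/163 = 0.6871
  classical: recall = 94/259 = 0.3629
  hiphop: recall = 94/129 = 0.7287
Mean = (0.9200 + 0.6901 + 0.6871 + 0.3629 + 0.7287) / 5 = 0.678

0.678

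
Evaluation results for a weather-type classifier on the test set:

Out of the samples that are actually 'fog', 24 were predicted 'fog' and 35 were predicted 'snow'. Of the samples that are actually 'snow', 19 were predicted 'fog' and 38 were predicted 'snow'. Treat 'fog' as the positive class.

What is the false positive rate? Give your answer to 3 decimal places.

0.333

FPR = FP/(FP+TN) = 19/(19+38) = 0.333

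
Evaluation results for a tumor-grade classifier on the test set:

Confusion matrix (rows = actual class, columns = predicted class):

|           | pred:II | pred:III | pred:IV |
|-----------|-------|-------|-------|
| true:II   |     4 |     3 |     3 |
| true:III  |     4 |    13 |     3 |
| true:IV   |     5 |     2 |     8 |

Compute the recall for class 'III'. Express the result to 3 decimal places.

0.650

One-vs-rest for 'III': TP = diagonal; FP = other classes predicted 'III'; FN = 'III' predicted as other.
recall = TP/(TP+FN).
III: TP=13, FN=4+3=7 → 13/20 = 0.6500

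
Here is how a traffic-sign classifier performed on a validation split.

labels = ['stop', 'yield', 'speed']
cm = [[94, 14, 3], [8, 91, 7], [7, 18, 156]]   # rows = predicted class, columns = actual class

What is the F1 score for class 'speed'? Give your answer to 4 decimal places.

F1 score = 2·TP/(2·TP+FP+FN).
speed: TP=156, FP=7+18=25, FN=3+7=10 → 312/347 = 0.89914

0.8991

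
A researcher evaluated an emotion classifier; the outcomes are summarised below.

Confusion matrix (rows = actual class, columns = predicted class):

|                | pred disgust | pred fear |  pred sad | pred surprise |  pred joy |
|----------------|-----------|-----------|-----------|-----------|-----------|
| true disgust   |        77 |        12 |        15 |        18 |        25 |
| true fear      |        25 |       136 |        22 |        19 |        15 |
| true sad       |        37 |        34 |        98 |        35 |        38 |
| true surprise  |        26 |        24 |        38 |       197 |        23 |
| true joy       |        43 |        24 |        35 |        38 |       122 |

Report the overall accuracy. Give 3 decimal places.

0.536

Accuracy = trace / total = (77+136+98+197+122=630) / 1176 = 630/1176 = 0.536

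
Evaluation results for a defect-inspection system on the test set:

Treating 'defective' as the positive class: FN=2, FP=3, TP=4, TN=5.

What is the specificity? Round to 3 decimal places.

0.625

Specificity = TN/(TN+FP) = 5/(5+3) = 0.625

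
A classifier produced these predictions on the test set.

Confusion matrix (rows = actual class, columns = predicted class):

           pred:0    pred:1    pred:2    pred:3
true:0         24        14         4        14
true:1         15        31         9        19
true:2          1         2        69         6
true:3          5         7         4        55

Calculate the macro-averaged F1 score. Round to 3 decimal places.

Per-class F1 score (2·TP/(2·TP+FP+FN)):
  0: TP=24, FP=15+1+5=21, FN=14+4+14=32 → 48/101 = 0.4752
  1: TP=31, FP=14+2+7=23, FN=15+9+19=43 → 62/128 = 0.4844
  2: TP=69, FP=4+9+4=17, FN=1+2+6=9 → 138/164 = 0.8415
  3: TP=55, FP=14+19+6=39, FN=5+7+4=16 → 110/165 = 0.6667
Macro-F1 score = mean = (0.4752 + 0.4844 + 0.8415 + 0.6667) / 4 = 0.617

0.617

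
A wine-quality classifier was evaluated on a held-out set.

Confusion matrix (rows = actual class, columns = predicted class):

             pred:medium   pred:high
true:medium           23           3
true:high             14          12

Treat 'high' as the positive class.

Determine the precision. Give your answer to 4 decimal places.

0.8000

Precision = TP/(TP+FP) = 12/(12+3) = 12/15 = 0.8000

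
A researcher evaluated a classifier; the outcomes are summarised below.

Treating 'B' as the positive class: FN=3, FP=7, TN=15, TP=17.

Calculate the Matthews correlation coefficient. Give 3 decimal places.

0.537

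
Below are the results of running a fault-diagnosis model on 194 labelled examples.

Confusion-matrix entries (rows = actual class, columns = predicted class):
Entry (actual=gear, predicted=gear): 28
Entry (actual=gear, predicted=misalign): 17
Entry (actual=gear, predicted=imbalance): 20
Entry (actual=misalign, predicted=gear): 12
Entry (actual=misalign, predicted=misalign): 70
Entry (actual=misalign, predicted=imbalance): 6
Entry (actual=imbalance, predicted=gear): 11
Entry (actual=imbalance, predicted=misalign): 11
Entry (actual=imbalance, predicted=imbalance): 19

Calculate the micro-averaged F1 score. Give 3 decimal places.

0.603

Micro-averaging pools counts across classes: ΣTP=117, ΣFP=77, ΣFN=77.
Micro-F1 score = 2·TP/(2·TP+FP+FN) on pooled counts = 0.603 (equals overall accuracy in single-label multiclass).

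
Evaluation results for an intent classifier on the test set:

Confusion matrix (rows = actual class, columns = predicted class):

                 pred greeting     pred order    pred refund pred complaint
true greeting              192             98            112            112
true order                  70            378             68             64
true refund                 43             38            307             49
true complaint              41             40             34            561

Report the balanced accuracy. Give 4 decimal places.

0.6394

Balanced accuracy = mean of per-class recall.
  greeting: recall = 192/514 = 0.37354
  order: recall = 378/580 = 0.65172
  refund: recall = 307/437 = 0.70252
  complaint: recall = 561/676 = 0.82988
Mean = (0.37354 + 0.65172 + 0.70252 + 0.82988) / 4 = 0.6394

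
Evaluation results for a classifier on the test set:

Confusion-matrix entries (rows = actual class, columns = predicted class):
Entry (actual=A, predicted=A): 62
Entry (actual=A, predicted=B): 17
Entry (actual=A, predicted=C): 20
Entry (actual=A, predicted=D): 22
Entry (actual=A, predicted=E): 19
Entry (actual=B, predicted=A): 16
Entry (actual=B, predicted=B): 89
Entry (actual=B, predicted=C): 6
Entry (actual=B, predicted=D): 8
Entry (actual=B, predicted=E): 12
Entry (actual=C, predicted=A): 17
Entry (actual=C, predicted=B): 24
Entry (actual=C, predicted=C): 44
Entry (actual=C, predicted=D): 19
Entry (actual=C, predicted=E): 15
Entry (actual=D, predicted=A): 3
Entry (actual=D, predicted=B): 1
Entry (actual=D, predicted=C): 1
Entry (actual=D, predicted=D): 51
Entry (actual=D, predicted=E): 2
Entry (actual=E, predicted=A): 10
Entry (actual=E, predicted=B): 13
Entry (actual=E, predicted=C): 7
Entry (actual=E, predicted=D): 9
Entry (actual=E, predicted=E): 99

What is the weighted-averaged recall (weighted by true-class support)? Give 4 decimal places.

Per-class recall (TP/(TP+FN)):
  A: TP=62, FN=17+20+22+19=78 → 62/140 = 0.44286
  B: TP=89, FN=16+6+8+12=42 → 89/131 = 0.67939
  C: TP=44, FN=17+24+19+15=75 → 44/119 = 0.36975
  D: TP=51, FN=3+1+1+2=7 → 51/58 = 0.87931
  E: TP=99, FN=10+13+7+9=39 → 99/138 = 0.71739
Weighted-recall = Σ (supportᵢ/N)·recallᵢ with N=586: (140/586)·0.44286 + (131/586)·0.67939 + (119/586)·0.36975 + (58/586)·0.87931 + (138/586)·0.71739 = 0.5887

0.5887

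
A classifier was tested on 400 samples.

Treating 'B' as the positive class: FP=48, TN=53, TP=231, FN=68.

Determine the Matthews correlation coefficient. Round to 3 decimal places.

0.281

MCC = (TP·TN − FP·FN) / √((TP+FP)(TP+FN)(TN+FP)(TN+FN))
Numerator = 231·53 − 48·68 = 8979
Denominator = √(279·299·101·121) = √1019488041 = 31929.4228
MCC = 8979 / 31929.4228 = 0.281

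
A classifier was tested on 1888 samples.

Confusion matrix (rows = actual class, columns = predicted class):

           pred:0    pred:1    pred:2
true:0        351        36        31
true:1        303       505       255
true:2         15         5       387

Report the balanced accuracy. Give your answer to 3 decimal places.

Balanced accuracy = mean of per-class recall.
  0: recall = 351/418 = 0.8397
  1: recall = 505/1063 = 0.4751
  2: recall = 387/407 = 0.9509
Mean = (0.8397 + 0.4751 + 0.9509) / 3 = 0.755

0.755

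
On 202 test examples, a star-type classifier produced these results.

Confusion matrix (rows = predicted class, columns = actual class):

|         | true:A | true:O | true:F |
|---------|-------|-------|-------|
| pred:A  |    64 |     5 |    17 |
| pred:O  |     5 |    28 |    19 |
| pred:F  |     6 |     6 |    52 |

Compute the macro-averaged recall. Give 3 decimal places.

0.721

Per-class recall (TP/(TP+FN)):
  A: TP=64, FN=5+6=11 → 64/75 = 0.8533
  O: TP=28, FN=5+6=11 → 28/39 = 0.7179
  F: TP=52, FN=17+19=36 → 52/88 = 0.5909
Macro-recall = mean = (0.8533 + 0.7179 + 0.5909) / 3 = 0.721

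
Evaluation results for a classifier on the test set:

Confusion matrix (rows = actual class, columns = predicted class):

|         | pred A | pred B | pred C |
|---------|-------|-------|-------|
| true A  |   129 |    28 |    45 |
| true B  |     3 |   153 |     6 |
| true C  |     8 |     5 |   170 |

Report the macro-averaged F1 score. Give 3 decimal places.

Per-class F1 score (2·TP/(2·TP+FP+FN)):
  A: TP=129, FP=3+8=11, FN=28+45=73 → 258/342 = 0.7544
  B: TP=153, FP=28+5=33, FN=3+6=9 → 306/348 = 0.8793
  C: TP=170, FP=45+6=51, FN=8+5=13 → 340/404 = 0.8416
Macro-F1 score = mean = (0.7544 + 0.8793 + 0.8416) / 3 = 0.825

0.825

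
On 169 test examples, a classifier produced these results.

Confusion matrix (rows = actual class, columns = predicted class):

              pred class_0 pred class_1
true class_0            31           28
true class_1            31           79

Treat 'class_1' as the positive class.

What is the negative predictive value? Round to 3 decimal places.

NPV = TN/(TN+FN) = 31/(31+31) = 0.500

0.500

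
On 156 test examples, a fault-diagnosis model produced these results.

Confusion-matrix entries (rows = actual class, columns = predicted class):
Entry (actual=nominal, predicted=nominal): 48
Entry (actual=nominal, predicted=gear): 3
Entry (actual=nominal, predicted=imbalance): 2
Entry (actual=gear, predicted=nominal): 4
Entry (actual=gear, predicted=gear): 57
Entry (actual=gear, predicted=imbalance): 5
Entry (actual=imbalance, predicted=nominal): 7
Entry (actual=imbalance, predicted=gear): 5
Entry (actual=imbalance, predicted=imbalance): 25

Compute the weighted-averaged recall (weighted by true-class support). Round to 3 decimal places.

0.833

Per-class recall (TP/(TP+FN)):
  nominal: TP=48, FN=3+2=5 → 48/53 = 0.9057
  gear: TP=57, FN=4+5=9 → 57/66 = 0.8636
  imbalance: TP=25, FN=7+5=12 → 25/37 = 0.6757
Weighted-recall = Σ (supportᵢ/N)·recallᵢ with N=156: (53/156)·0.9057 + (66/156)·0.8636 + (37/156)·0.6757 = 0.833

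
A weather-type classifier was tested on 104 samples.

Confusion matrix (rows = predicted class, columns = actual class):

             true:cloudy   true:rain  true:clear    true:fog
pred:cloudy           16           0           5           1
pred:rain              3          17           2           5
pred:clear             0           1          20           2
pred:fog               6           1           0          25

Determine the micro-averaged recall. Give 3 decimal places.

Micro-averaging pools counts across classes: ΣTP=78, ΣFP=26, ΣFN=26.
Micro-recall = TP/(TP+FN) on pooled counts = 0.750 (equals overall accuracy in single-label multiclass).

0.750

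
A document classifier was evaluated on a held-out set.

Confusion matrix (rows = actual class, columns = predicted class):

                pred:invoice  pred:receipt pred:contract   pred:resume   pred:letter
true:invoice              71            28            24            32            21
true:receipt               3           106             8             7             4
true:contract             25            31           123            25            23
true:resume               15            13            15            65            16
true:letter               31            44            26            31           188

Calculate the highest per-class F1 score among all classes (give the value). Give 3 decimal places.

0.657

Per-class F1 score (2·TP/(2·TP+FP+FN)):
  invoice: TP=71, FP=3+25+15+31=74, FN=28+24+32+21=105 → 142/321 = 0.4424
  receipt: TP=106, FP=28+31+13+44=116, FN=3+8+7+4=22 → 212/350 = 0.6057
  contract: TP=123, FP=24+8+15+26=73, FN=25+31+25+23=104 → 246/423 = 0.5816
  resume: TP=65, FP=32+7+25+31=95, FN=15+13+15+16=59 → 130/284 = 0.4577
  letter: TP=188, FP=21+4+23+16=64, FN=31+44+26+31=132 → 376/572 = 0.6573
Highest is class 'letter' with F1 score = 0.657.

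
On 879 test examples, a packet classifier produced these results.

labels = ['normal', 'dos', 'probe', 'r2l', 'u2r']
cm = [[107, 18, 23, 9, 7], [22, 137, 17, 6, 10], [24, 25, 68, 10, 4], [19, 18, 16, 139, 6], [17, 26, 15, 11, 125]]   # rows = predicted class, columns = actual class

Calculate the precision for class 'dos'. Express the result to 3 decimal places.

precision = TP/(TP+FP).
dos: TP=137, FP=22+17+6+10=55 → 137/192 = 0.7135

0.714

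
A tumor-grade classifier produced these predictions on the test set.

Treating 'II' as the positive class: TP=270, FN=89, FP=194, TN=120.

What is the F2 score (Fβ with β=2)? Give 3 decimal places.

0.711

Fβ = (1+β²)·TP / ((1+β²)·TP + β²·FN + FP), with β²=4
= 5·270 / (5·270 + 4·89 + 194) = 0.711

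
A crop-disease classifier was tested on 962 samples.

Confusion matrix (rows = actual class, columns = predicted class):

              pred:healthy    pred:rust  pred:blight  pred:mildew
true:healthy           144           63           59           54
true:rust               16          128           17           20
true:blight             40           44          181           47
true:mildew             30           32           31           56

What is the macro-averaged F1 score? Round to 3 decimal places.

0.510

Per-class F1 score (2·TP/(2·TP+FP+FN)):
  healthy: TP=144, FP=16+40+30=86, FN=63+59+54=176 → 288/550 = 0.5236
  rust: TP=128, FP=63+44+32=139, FN=16+17+20=53 → 256/448 = 0.5714
  blight: TP=181, FP=59+17+31=107, FN=40+44+47=131 → 362/600 = 0.6033
  mildew: TP=56, FP=54+20+47=121, FN=30+32+31=93 → 112/326 = 0.3436
Macro-F1 score = mean = (0.5236 + 0.5714 + 0.6033 + 0.3436) / 4 = 0.510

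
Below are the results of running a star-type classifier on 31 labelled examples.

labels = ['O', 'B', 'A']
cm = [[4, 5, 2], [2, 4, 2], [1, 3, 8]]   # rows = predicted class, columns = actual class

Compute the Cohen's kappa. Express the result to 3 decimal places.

0.278

Observed agreement pₒ = trace/N = 16/31 = 0.5161
Expected agreement pₑ = Σ (rowᵢ·colᵢ)/N² = (7·11 + 12·8 + 12·12)/31² = 0.3299
κ = (pₒ − pₑ)/(1 − pₑ) = (0.5161 − 0.3299)/(1 − 0.3299) = 0.278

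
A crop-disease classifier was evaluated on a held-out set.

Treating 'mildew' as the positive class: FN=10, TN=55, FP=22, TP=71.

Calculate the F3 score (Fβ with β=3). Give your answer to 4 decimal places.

0.8637

Fβ = (1+β²)·TP / ((1+β²)·TP + β²·FN + FP), with β²=9
= 10·71 / (10·71 + 9·10 + 22) = 0.8637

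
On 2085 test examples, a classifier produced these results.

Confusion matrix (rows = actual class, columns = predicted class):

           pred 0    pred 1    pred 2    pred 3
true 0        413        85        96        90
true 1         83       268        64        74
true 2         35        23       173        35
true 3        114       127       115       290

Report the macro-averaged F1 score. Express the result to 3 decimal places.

0.539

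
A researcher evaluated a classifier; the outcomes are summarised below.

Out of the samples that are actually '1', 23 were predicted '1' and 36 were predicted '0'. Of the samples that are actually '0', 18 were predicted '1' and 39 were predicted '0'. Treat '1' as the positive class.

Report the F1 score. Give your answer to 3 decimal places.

Precision = TP/(TP+FP) = 23/41 = 0.5610
Recall = TP/(TP+FN) = 23/59 = 0.3898
F1 = 2·TP/(2·TP+FP+FN) = 46/100 = 0.460

0.460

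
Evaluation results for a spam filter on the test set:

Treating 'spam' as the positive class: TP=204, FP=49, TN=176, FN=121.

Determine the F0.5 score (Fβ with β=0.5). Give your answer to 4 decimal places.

0.7629

Fβ = (1+β²)·TP / ((1+β²)·TP + β²·FN + FP), with β²=1/4
= 1.25·204 / (1.25·204 + 0.25·121 + 49) = 0.7629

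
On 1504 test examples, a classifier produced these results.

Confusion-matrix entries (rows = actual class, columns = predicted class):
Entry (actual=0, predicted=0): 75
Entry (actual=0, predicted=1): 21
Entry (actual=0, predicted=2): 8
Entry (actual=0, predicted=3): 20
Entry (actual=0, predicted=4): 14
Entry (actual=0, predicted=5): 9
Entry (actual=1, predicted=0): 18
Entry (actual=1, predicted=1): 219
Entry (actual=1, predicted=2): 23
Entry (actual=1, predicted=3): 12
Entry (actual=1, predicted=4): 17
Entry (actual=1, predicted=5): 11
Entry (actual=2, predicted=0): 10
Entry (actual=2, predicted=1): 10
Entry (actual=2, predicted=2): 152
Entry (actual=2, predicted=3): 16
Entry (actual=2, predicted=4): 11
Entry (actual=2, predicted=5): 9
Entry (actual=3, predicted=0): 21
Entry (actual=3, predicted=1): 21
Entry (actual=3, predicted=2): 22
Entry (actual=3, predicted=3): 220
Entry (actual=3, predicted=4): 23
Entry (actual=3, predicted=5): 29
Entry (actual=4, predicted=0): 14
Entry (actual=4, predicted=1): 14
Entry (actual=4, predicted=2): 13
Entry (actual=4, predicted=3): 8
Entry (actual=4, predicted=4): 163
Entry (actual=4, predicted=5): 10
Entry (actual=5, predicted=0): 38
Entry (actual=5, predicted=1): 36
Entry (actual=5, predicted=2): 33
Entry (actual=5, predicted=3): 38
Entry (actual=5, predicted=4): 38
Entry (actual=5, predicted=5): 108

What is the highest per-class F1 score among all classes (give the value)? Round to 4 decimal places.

Per-class F1 score (2·TP/(2·TP+FP+FN)):
  0: TP=75, FP=18+10+21+14+38=101, FN=21+8+20+14+9=72 → 150/323 = 0.46440
  1: TP=219, FP=21+10+21+14+36=102, FN=18+23+12+17+11=81 → 438/621 = 0.70531
  2: TP=152, FP=8+23+22+13+33=99, FN=10+10+16+11+9=56 → 304/459 = 0.66231
  3: TP=220, FP=20+12+16+8+38=94, FN=21+21+22+23+29=116 → 440/650 = 0.67692
  4: TP=163, FP=14+17+11+23+38=103, FN=14+14+13+8+10=59 → 326/488 = 0.66803
  5: TP=108, FP=9+11+9+29+10=68, FN=38+36+33+38+38=183 → 216/467 = 0.46253
Highest is class '1' with F1 score = 0.7053.

0.7053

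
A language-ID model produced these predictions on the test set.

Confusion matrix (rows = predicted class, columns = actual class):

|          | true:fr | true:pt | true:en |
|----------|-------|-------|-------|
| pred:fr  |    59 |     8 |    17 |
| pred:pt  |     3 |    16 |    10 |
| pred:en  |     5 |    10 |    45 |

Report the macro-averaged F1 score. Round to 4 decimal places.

0.6571

Per-class F1 score (2·TP/(2·TP+FP+FN)):
  fr: TP=59, FP=8+17=25, FN=3+5=8 → 118/151 = 0.78146
  pt: TP=16, FP=3+10=13, FN=8+10=18 → 32/63 = 0.50794
  en: TP=45, FP=5+10=15, FN=17+10=27 → 90/132 = 0.68182
Macro-F1 score = mean = (0.78146 + 0.50794 + 0.68182) / 3 = 0.6571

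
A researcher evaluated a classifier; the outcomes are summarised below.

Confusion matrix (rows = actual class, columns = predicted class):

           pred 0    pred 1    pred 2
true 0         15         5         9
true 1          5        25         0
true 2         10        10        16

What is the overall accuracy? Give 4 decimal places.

Accuracy = trace / total = (15+25+16=56) / 95 = 56/95 = 0.5895

0.5895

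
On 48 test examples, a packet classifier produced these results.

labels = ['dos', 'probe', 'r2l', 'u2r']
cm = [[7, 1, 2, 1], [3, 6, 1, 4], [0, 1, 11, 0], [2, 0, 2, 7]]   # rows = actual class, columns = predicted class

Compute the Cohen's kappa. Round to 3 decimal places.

Observed agreement pₒ = trace/N = 31/48 = 0.6458
Expected agreement pₑ = Σ (rowᵢ·colᵢ)/N² = (11·12 + 14·8 + 12·16 + 11·12)/48² = 0.2465
κ = (pₒ − pₑ)/(1 − pₑ) = (0.6458 − 0.2465)/(1 − 0.2465) = 0.530

0.530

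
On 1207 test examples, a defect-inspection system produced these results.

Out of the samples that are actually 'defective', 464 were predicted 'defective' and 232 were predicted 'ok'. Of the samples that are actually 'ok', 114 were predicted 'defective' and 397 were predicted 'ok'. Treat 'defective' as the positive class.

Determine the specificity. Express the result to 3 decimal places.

Specificity = TN/(TN+FP) = 397/(397+114) = 0.777

0.777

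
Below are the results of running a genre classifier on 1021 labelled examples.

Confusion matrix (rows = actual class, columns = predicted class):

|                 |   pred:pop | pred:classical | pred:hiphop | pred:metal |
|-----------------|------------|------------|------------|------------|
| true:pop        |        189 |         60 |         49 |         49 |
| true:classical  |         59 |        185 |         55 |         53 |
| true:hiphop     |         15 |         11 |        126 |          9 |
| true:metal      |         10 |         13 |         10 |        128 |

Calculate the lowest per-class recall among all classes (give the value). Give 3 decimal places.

Per-class recall (TP/(TP+FN)):
  pop: TP=189, FN=60+49+49=158 → 189/347 = 0.5447
  classical: TP=185, FN=59+55+53=167 → 185/352 = 0.5256
  hiphop: TP=126, FN=15+11+9=35 → 126/161 = 0.7826
  metal: TP=128, FN=10+13+10=33 → 128/161 = 0.7950
Lowest is class 'classical' with recall = 0.526.

0.526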